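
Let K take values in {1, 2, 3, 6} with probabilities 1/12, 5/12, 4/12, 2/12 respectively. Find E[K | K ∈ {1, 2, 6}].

23/8

P(K ∈ {1, 2, 6}) = 2/3.
Σ over the event: 1·1/12 + 2·5/12 + 6·1/6 = 23/12.
E[K | K ∈ {1, 2, 6}] = (23/12) / (2/3) = 23/8.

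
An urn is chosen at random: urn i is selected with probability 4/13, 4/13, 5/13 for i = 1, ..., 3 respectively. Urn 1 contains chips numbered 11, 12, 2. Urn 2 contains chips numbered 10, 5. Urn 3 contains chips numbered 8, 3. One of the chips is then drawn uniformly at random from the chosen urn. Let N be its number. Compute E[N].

545/78

E[N | urn 1] = (11+12+2)/3 = 25/3.
E[N | urn 2] = (10+5)/2 = 15/2.
E[N | urn 3] = (8+3)/2 = 11/2.
E[N] = (4/13)·(25/3) + (4/13)·(15/2) + (5/13)·(11/2) = 545/78.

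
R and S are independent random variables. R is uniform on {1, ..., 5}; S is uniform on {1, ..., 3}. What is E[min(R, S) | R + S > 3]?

P(R + S > 3) = 4/5.
Summing min(R,S)·P(x,y) over outcomes with R + S > 3 gives 23/15.
E[min(R, S) | R + S > 3] = (23/15) / (4/5) = 23/12.

23/12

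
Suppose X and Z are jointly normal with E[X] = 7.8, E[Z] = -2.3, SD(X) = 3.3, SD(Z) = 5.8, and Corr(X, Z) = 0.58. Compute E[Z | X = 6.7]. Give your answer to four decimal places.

-3.4213

The regression of Z on X has slope ρ·σ_Z/σ_X and passes through (μ_X, μ_Z).
E[Z | X=6.7] = -2.3 + (0.58)·(5.8/3.3)·(6.7 − (7.8)) = -2.3 + (1.0194)·(-1.1) = -3.4213.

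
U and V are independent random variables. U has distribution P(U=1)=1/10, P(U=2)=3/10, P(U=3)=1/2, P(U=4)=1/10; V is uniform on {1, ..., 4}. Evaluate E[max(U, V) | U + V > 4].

7/2

P(U + V > 4) = 13/20.
Summing max(U,V)·P(x,y) over outcomes with U + V > 4 gives 91/40.
E[max(U, V) | U + V > 4] = (91/40) / (13/20) = 7/2.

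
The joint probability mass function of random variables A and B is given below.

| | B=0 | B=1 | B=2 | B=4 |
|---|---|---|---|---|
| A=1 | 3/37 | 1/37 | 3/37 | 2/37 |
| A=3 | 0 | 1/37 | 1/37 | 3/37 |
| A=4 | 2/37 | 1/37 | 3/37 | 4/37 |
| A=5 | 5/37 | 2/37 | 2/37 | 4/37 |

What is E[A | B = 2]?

28/9

P(B = 2) = 9/37.
Σ A·P over the event = 1·(3/37) + 3·(1/37) + 4·(3/37) + 5·(2/37) = 28/37.
E[A | B = 2] = (28/37) / (9/37) = 28/9.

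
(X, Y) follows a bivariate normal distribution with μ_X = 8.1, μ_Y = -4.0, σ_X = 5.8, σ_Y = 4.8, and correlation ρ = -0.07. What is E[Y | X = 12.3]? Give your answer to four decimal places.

For a bivariate normal, E[Y | X=x] = μ_Y + ρ·(σ_Y/σ_X)·(x − μ_X).
E[Y | X=12.3] = -4.0 + (-0.07)·(4.8/5.8)·(12.3 − (8.1)) = -4.0 + (-0.057931)·(4.2) = -4.2433.

-4.2433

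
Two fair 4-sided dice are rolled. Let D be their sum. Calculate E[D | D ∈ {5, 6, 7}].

52/9

P(D ∈ {5, 6, 7}) = 9/16.
Σ over the event: 5·1/4 + 6·3/16 + 7·1/8 = 13/4.
E[D | D ∈ {5, 6, 7}] = (13/4) / (9/16) = 52/9.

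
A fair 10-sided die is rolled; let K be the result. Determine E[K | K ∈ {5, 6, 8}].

P(K ∈ {5, 6, 8}) = 3/10.
Σ over the event: 5·1/10 + 6·1/10 + 8·1/10 = 19/10.
E[K | K ∈ {5, 6, 8}] = (19/10) / (3/10) = 19/3.

19/3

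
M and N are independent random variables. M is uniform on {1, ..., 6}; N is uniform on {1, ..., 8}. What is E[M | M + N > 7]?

P(M + N > 7) = 9/16.
Summing M·P(x,y) over outcomes with M + N > 7 gives 7/3.
E[M | M + N > 7] = (7/3) / (9/16) = 112/27.

112/27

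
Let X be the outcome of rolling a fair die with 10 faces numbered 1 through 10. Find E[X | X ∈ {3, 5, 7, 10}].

P(X ∈ {3, 5, 7, 10}) = 2/5.
Σ over the event: 3·1/10 + 5·1/10 + 7·1/10 + 10·1/10 = 5/2.
E[X | X ∈ {3, 5, 7, 10}] = (5/2) / (2/5) = 25/4.

25/4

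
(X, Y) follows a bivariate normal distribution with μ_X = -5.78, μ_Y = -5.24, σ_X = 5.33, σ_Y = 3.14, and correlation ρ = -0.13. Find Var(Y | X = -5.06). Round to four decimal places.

For a bivariate normal, Var(Y | X=x) = σ_Y²(1 − ρ²).
Var(Y | X=-5.06) = (3.14)²·(1 − (-0.13)²) = 9.8596·0.9831 = 9.6930.

9.6930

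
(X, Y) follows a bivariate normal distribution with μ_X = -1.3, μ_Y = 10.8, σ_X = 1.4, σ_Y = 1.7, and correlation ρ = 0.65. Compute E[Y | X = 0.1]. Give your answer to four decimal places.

For a bivariate normal, E[Y | X=x] = μ_Y + ρ·(σ_Y/σ_X)·(x − μ_X).
E[Y | X=0.1] = 10.8 + (0.65)·(1.7/1.4)·(0.1 − (-1.3)) = 10.8 + (0.78929)·(1.4) = 11.9050.

11.9050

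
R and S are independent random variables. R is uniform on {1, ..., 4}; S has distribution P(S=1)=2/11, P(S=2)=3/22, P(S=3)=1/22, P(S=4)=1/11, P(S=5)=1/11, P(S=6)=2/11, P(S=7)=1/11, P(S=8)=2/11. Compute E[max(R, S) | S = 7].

P(S = 7) = 1/11.
Summing max(R,S)·P(x,y) over outcomes with S = 7 gives 7/11.
E[max(R, S) | S = 7] = (7/11) / (1/11) = 7.

7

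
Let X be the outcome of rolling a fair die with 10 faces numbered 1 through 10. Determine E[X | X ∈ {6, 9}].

15/2

P(X ∈ {6, 9}) = 1/5.
Σ over the event: 6·1/10 + 9·1/10 = 3/2.
E[X | X ∈ {6, 9}] = (3/2) / (1/5) = 15/2.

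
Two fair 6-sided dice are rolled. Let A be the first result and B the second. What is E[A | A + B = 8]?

4

P(A + B = 8) = 5/36.
Summing A·P(x,y) over outcomes with A + B = 8 gives 5/9.
E[A | A + B = 8] = (5/9) / (5/36) = 4.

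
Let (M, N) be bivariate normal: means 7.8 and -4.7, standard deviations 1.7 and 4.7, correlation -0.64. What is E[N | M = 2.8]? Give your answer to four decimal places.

For a bivariate normal, E[N | M=x] = μ_N + ρ·(σ_N/σ_M)·(x − μ_M).
E[N | M=2.8] = -4.7 + (-0.64)·(4.7/1.7)·(2.8 − (7.8)) = -4.7 + (-1.76941)·(-5) = 4.1471.

4.1471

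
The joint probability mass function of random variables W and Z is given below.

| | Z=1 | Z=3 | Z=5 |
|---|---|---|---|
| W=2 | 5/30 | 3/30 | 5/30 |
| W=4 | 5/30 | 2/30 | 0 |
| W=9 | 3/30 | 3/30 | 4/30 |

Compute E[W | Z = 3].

41/8

P(Z = 3) = 4/15.
Σ W·P over the event = 2·(3/30) + 4·(2/30) + 9·(3/30) = 41/30.
E[W | Z = 3] = (41/30) / (4/15) = 41/8.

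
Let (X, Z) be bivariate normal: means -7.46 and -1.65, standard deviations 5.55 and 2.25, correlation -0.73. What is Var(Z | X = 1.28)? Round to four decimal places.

2.3647

The conditional variance in a bivariate normal is σ_Z²(1 − ρ²), independent of x.
Var(Z | X=1.28) = (2.25)²·(1 − (-0.73)²) = 5.0625·0.4671 = 2.3647.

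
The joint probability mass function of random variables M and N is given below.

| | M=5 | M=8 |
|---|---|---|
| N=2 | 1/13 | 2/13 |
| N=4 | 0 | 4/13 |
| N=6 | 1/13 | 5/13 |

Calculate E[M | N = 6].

15/2

P(N = 6) = 6/13.
Σ M·P over the event = 5·(1/13) + 8·(5/13) = 45/13.
E[M | N = 6] = (45/13) / (6/13) = 15/2.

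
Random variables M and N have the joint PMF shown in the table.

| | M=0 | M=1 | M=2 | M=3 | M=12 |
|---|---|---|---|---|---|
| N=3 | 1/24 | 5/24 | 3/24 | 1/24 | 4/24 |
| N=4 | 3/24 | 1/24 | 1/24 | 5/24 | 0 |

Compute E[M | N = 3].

31/7

P(N = 3) = 7/12.
Σ M·P over the event = 0·(1/24) + 1·(5/24) + 2·(3/24) + 3·(1/24) + 12·(4/24) = 31/12.
E[M | N = 3] = (31/12) / (7/12) = 31/7.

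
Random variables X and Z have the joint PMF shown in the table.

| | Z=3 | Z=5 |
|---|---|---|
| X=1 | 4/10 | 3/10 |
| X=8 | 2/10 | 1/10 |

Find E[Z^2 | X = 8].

43/3

P(X = 8) = 3/10.
Σ Z^2·P over the event = 9·(2/10) + 25·(1/10) = 43/10.
E[Z^2 | X = 8] = (43/10) / (3/10) = 43/3.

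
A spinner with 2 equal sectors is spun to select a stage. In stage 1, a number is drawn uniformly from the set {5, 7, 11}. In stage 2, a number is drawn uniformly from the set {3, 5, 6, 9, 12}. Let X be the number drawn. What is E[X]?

E[X | stage 1] = (5+7+11)/3 = 23/3.
E[X | stage 2] = (3+5+6+9+12)/5 = 7.
E[X] = (1/2)·(23/3) + (1/2)·(7) = 22/3.

22/3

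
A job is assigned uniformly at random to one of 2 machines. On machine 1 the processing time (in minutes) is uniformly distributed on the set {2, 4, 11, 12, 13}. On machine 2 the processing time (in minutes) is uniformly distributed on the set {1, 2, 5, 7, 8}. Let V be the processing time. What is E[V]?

13/2

E[V | machine 1] = (2+4+11+12+13)/5 = 42/5.
E[V | machine 2] = (1+2+5+7+8)/5 = 23/5.
E[V] = (1/2)·(42/5) + (1/2)·(23/5) = 13/2.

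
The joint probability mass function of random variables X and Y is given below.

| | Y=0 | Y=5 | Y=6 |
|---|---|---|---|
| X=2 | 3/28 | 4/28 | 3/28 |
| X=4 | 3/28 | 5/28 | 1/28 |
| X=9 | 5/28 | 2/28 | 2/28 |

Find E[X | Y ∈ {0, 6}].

91/17

P(Y ∈ {0, 6}) = 17/28.
Σ X·P over the event = 2·(3/28) + 2·(3/28) + 4·(3/28) + 4·(1/28) + 9·(5/28) + 9·(2/28) = 13/4.
E[X | Y ∈ {0, 6}] = (13/4) / (17/28) = 91/17.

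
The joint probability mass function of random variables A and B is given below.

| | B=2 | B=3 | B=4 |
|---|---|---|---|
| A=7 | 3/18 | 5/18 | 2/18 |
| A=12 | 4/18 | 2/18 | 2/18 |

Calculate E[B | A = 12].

11/4

P(A = 12) = 4/9.
Σ B·P over the event = 2·(4/18) + 3·(2/18) + 4·(2/18) = 11/9.
E[B | A = 12] = (11/9) / (4/9) = 11/4.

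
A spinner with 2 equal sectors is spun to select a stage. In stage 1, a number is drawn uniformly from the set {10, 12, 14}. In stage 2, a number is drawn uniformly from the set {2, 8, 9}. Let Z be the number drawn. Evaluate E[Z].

E[Z | stage 1] = (10+12+14)/3 = 12.
E[Z | stage 2] = (2+8+9)/3 = 19/3.
By the law of total expectation,
E[Z] = (1/2)·(12) + (1/2)·(19/3) = 55/6.

55/6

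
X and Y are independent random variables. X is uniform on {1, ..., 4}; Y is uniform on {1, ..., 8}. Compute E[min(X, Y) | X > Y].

5/3

Outcomes with X > Y: (2,1), (3,1), (3,2), (4,1), (4,2), (4,3), each with probability 1/32.
E[min(X, Y) | X > Y] = (1 + 1 + 2 + 1 + 2 + 3) / 6 = 5/3.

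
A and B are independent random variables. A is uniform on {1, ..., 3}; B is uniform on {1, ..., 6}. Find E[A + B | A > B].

4

P(A > B) = 1/6.
Summing (A+B)·P(x,y) over outcomes with A > B gives 2/3.
E[A + B | A > B] = (2/3) / (1/6) = 4.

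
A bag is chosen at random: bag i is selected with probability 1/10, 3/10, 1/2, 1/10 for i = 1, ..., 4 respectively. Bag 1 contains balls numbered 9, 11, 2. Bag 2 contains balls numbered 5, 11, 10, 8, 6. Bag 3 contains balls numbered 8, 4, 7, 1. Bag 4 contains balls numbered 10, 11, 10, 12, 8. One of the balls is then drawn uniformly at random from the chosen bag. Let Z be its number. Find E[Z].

499/75

E[Z | bag 1] = (9+11+2)/3 = 22/3.
E[Z | bag 2] = (5+11+10+8+6)/5 = 8.
E[Z | bag 3] = (8+4+7+1)/4 = 5.
E[Z | bag 4] = (10+11+10+12+8)/5 = 51/5.
E[Z] = (1/10)·(22/3) + (3/10)·(8) + (1/2)·(5) + (1/10)·(51/5) = 499/75.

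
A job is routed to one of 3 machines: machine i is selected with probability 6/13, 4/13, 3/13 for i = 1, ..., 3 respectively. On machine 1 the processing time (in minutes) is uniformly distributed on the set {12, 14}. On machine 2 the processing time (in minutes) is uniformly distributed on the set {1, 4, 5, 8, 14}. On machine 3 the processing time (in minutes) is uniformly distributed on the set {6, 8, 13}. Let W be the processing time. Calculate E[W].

653/65

E[W | machine 1] = (12+14)/2 = 13.
E[W | machine 2] = (1+4+5+8+14)/5 = 32/5.
E[W | machine 3] = (6+8+13)/3 = 9.
By the law of total expectation,
E[W] = (6/13)·(13) + (4/13)·(32/5) + (3/13)·(9) = 653/65.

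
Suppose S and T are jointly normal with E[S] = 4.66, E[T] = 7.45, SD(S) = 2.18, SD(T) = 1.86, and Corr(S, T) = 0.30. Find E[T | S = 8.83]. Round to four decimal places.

8.5174

The regression of T on S has slope ρ·σ_T/σ_S and passes through (μ_S, μ_T).
E[T | S=8.83] = 7.45 + (0.30)·(1.86/2.18)·(8.83 − (4.66)) = 7.45 + (0.25596)·(4.17) = 8.5174.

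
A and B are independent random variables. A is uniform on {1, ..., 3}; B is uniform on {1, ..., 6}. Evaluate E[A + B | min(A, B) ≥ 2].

13/2

Outcomes with min(A, B) ≥ 2: (2,2), (2,3), (2,4), (2,5), (2,6), (3,2), (3,3), (3,4), (3,5), (3,6), each with probability 1/18.
E[A + B | min(A, B) ≥ 2] = (4 + 5 + 6 + 7 + 8 + 5 + 6 + 7 + 8 + 9) / 10 = 13/2.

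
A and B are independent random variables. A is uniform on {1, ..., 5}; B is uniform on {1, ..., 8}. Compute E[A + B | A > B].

P(A > B) = 1/4.
Summing (A+B)·P(x,y) over outcomes with A > B gives 3/2.
E[A + B | A > B] = (3/2) / (1/4) = 6.

6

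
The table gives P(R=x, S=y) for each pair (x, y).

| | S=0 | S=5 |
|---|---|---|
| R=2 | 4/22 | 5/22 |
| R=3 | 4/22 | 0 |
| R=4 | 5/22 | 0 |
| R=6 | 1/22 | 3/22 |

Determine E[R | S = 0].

P(S = 0) = 7/11.
Σ R·P over the event = 2·(4/22) + 3·(4/22) + 4·(5/22) + 6·(1/22) = 23/11.
E[R | S = 0] = (23/11) / (7/11) = 23/7.

23/7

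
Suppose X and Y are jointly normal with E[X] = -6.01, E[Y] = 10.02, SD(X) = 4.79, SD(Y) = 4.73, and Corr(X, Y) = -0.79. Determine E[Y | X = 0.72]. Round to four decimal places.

4.7699

The regression of Y on X has slope ρ·σ_Y/σ_X and passes through (μ_X, μ_Y).
E[Y | X=0.72] = 10.02 + (-0.79)·(4.73/4.79)·(0.72 − (-6.01)) = 10.02 + (-0.7801)·(6.73) = 4.7699.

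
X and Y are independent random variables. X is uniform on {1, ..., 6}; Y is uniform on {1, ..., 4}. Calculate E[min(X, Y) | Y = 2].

P(Y = 2) = 1/4.
Summing min(X,Y)·P(x,y) over outcomes with Y = 2 gives 11/24.
E[min(X, Y) | Y = 2] = (11/24) / (1/4) = 11/6.

11/6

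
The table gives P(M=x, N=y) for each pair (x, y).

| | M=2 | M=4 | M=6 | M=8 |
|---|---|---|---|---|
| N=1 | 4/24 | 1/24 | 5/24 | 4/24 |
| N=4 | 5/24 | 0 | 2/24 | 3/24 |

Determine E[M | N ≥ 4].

23/5

P(N ≥ 4) = 5/12.
Summing M·P(M=x,N=y) over the conditioning event gives 23/12.
E[M | N ≥ 4] = (23/12) / (5/12) = 23/5.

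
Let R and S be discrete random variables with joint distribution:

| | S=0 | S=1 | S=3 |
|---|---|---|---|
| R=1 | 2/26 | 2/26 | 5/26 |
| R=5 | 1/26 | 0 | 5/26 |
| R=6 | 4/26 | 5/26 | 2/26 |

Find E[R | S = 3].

7/2

P(S = 3) = 6/13.
Σ R·P over the event = 1·(5/26) + 5·(5/26) + 6·(2/26) = 21/13.
E[R | S = 3] = (21/13) / (6/13) = 7/2.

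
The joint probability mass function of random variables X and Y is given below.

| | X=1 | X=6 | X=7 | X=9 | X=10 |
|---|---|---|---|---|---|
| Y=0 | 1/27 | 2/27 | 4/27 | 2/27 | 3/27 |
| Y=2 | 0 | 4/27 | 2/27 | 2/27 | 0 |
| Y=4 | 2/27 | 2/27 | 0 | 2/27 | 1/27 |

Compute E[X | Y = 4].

6

P(Y = 4) = 7/27.
Σ X·P over the event = 1·(2/27) + 6·(2/27) + 9·(2/27) + 10·(1/27) = 14/9.
E[X | Y = 4] = (14/9) / (7/27) = 6.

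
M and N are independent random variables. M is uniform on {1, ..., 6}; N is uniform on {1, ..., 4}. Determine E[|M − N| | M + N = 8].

P(M + N = 8) = 1/8.
Summing |M−N|·P(x,y) over outcomes with M + N = 8 gives 1/4.
E[|M − N| | M + N = 8] = (1/4) / (1/8) = 2.

2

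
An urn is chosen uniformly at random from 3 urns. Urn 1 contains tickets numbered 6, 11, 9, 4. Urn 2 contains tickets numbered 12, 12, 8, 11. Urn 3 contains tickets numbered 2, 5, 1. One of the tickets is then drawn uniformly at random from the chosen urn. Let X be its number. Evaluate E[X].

E[X | urn 1] = (6+11+9+4)/4 = 15/2.
E[X | urn 2] = (12+12+8+11)/4 = 43/4.
E[X | urn 3] = (2+5+1)/3 = 8/3.
By the law of total expectation,
E[X] = (1/3)·(15/2) + (1/3)·(43/4) + (1/3)·(8/3) = 251/36.

251/36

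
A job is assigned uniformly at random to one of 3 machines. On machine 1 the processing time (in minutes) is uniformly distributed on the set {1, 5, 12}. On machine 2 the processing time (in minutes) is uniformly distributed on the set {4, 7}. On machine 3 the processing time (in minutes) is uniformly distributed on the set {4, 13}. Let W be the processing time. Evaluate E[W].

20/3

E[W | machine 1] = (1+5+12)/3 = 6.
E[W | machine 2] = (4+7)/2 = 11/2.
E[W | machine 3] = (4+13)/2 = 17/2.
E[W] = (1/3)·(6) + (1/3)·(11/2) + (1/3)·(17/2) = 20/3.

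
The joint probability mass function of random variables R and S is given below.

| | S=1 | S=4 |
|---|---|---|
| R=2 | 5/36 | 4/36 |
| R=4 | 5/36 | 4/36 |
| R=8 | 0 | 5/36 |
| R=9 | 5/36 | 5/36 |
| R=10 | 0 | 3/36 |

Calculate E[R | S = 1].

5

P(S = 1) = 5/12.
Σ R·P over the event = 2·(5/36) + 4·(5/36) + 9·(5/36) = 25/12.
E[R | S = 1] = (25/12) / (5/12) = 5.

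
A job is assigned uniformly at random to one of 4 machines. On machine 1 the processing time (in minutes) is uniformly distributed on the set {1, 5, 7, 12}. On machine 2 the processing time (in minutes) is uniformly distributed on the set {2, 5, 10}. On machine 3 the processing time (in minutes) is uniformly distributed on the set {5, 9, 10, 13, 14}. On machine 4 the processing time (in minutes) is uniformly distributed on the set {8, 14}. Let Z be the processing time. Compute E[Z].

1987/240

E[Z | machine 1] = (1+5+7+12)/4 = 25/4.
E[Z | machine 2] = (2+5+10)/3 = 17/3.
E[Z | machine 3] = (5+9+10+13+14)/5 = 51/5.
E[Z | machine 4] = (8+14)/2 = 11.
By the law of total expectation,
E[Z] = (1/4)·(25/4) + (1/4)·(17/3) + (1/4)·(51/5) + (1/4)·(11) = 1987/240.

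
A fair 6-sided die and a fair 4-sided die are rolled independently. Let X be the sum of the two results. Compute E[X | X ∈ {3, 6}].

5

P(X ∈ {3, 6}) = 1/4.
Σ over the event: 3·1/12 + 6·1/6 = 5/4.
E[X | X ∈ {3, 6}] = (5/4) / (1/4) = 5.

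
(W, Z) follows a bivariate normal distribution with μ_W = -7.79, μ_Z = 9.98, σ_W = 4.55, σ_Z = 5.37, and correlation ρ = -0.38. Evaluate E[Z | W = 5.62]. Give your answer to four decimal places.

The regression of Z on W has slope ρ·σ_Z/σ_W and passes through (μ_W, μ_Z).
E[Z | W=5.62] = 9.98 + (-0.38)·(5.37/4.55)·(5.62 − (-7.79)) = 9.98 + (-0.448484)·(13.41) = 3.9658.

3.9658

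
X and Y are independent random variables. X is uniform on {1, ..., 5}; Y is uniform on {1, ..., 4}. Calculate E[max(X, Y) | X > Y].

4

Outcomes with X > Y: (2,1), (3,1), (3,2), (4,1), (4,2), (4,3), (5,1), (5,2), (5,3), (5,4), each with probability 1/20.
E[max(X, Y) | X > Y] = (2 + 3 + 3 + 4 + 4 + 4 + 5 + 5 + 5 + 5) / 10 = 4.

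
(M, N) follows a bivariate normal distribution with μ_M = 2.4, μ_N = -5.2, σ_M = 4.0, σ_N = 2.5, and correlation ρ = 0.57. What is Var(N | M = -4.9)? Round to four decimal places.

The conditional variance in a bivariate normal is σ_N²(1 − ρ²), independent of x.
Var(N | M=-4.9) = (2.5)²·(1 − (0.57)²) = 6.25·0.6751 = 4.2194.

4.2194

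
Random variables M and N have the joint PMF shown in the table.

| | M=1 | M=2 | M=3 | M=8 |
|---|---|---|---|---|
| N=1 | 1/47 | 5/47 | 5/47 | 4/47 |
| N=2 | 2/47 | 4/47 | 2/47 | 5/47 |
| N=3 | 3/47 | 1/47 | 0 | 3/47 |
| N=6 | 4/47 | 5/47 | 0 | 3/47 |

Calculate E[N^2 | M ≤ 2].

78/5

P(M ≤ 2) = 25/47.
Σ N^2·P over the event = 1·(1/47) + 4·(2/47) + 9·(3/47) + 36·(4/47) + 1·(5/47) + 4·(4/47) + 9·(1/47) + 36·(5/47) = 390/47.
E[N^2 | M ≤ 2] = (390/47) / (25/47) = 78/5.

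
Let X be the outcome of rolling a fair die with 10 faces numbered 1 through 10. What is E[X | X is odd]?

Given X is odd, X is equally likely to be any of {1, 3, 5, 7, 9}.
E[X | X is odd] = (1 + 3 + 5 + 7 + 9) / 5 = 5.

5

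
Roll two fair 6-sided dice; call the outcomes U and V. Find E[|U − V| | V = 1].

Outcomes with V = 1: (1,1), (2,1), (3,1), (4,1), (5,1), (6,1), each with probability 1/36.
E[|U − V| | V = 1] = (0 + 1 + 2 + 3 + 4 + 5) / 6 = 5/2.

5/2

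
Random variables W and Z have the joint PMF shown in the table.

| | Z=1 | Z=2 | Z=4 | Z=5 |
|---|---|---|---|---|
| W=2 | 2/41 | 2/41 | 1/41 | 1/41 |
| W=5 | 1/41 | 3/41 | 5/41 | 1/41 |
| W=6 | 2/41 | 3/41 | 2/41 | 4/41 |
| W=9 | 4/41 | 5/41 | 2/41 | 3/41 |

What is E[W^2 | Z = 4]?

P(Z = 4) = 10/41.
Σ W^2·P over the event = 4·(1/41) + 25·(5/41) + 36·(2/41) + 81·(2/41) = 363/41.
E[W^2 | Z = 4] = (363/41) / (10/41) = 363/10.

363/10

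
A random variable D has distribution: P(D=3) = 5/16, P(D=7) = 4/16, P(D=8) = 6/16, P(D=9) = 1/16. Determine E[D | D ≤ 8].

P(D ≤ 8) = 15/16.
Σ over the event: 3·5/16 + 7·1/4 + 8·3/8 = 91/16.
E[D | D ≤ 8] = (91/16) / (15/16) = 91/15.

91/15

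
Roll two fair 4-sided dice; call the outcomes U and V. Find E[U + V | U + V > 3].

P(U + V > 3) = 13/16.
Summing (U+V)·P(x,y) over outcomes with U + V > 3 gives 9/2.
E[U + V | U + V > 3] = (9/2) / (13/16) = 72/13.

72/13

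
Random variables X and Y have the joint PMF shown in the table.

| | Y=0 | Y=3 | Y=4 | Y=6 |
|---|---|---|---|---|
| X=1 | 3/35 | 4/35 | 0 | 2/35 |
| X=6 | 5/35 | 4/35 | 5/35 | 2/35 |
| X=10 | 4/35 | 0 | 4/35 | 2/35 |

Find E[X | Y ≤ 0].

73/12

P(Y ≤ 0) = 12/35.
Σ X·P over the event = 1·(3/35) + 6·(5/35) + 10·(4/35) = 73/35.
E[X | Y ≤ 0] = (73/35) / (12/35) = 73/12.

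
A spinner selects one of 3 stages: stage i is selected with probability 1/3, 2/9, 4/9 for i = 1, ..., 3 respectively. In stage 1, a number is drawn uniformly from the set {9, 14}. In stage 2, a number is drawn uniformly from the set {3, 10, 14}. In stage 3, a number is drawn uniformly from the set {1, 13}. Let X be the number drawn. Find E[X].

161/18

E[X | stage 1] = (9+14)/2 = 23/2.
E[X | stage 2] = (3+10+14)/3 = 9.
E[X | stage 3] = (1+13)/2 = 7.
By the law of total expectation,
E[X] = (1/3)·(23/2) + (2/9)·(9) + (4/9)·(7) = 161/18.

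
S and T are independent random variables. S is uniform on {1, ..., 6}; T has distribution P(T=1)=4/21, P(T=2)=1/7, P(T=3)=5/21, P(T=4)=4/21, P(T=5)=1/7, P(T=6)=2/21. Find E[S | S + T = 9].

P(S + T = 9) = 1/9.
Summing S·P(x,y) over outcomes with S + T = 9 gives 34/63.
E[S | S + T = 9] = (34/63) / (1/9) = 34/7.

34/7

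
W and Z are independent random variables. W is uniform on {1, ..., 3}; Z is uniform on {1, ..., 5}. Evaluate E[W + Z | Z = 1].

3

Outcomes with Z = 1: (1,1), (2,1), (3,1), each with probability 1/15.
E[W + Z | Z = 1] = (2 + 3 + 4) / 3 = 3.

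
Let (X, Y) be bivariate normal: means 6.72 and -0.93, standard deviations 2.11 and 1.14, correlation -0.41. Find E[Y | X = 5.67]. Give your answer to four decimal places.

-0.6974

E[Y | X=x] = μ_Y + ρ(σ_Y/σ_X)(x − μ_X) for jointly normal variables.
E[Y | X=5.67] = -0.93 + (-0.41)·(1.14/2.11)·(5.67 − (6.72)) = -0.93 + (-0.22152)·(-1.05) = -0.6974.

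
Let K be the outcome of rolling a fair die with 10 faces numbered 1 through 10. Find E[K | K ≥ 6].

8

Given K ≥ 6, K is equally likely to be any of {6, 7, 8, 9, 10}.
E[K | K ≥ 6] = (6 + 7 + 8 + 9 + 10) / 5 = 8.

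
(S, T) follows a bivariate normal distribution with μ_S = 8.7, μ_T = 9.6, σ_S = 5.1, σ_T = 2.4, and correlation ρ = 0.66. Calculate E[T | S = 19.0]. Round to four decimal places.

E[T | S=x] = μ_T + ρ(σ_T/σ_S)(x − μ_S) for jointly normal variables.
E[T | S=19.0] = 9.6 + (0.66)·(2.4/5.1)·(19.0 − (8.7)) = 9.6 + (0.31059)·(10.3) = 12.7991.

12.7991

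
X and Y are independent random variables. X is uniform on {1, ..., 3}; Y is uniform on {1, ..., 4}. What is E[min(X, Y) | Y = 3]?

2

Outcomes with Y = 3: (1,3), (2,3), (3,3), each with probability 1/12.
E[min(X, Y) | Y = 3] = (1 + 2 + 3) / 3 = 2.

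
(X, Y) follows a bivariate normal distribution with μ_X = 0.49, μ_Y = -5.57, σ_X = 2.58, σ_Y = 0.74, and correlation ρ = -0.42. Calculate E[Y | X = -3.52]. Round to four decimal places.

E[Y | X=x] = μ_Y + ρ(σ_Y/σ_X)(x − μ_X) for jointly normal variables.
E[Y | X=-3.52] = -5.57 + (-0.42)·(0.74/2.58)·(-3.52 − (0.49)) = -5.57 + (-0.12047)·(-4.01) = -5.0869.

-5.0869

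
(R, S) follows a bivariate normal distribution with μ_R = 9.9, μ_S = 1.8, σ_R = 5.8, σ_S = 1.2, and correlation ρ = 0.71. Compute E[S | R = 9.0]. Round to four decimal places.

E[S | R=x] = μ_S + ρ(σ_S/σ_R)(x − μ_R) for jointly normal variables.
E[S | R=9.0] = 1.8 + (0.71)·(1.2/5.8)·(9.0 − (9.9)) = 1.8 + (0.1469)·(-0.9) = 1.6678.

1.6678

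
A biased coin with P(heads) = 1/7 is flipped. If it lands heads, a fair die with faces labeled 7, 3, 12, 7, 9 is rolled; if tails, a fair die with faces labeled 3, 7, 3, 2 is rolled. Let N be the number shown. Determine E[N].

43/10

E[N | heads] = (7+3+12+7+9)/5 = 38/5.
E[N | tails] = (3+7+3+2)/4 = 15/4.
E[N] = (1/7)·(38/5) + (6/7)·(15/4) = 43/10.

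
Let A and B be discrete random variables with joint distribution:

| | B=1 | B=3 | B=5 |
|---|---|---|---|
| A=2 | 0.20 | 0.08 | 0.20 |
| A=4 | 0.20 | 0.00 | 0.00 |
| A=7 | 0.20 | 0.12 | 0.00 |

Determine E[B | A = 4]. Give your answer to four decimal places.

1.0000

P(A = 4) = 0.20.
Σ B·P over the event = 1·(0.20) = 0.20.
E[B | A = 4] = (0.20) / (0.20) = 1.0000.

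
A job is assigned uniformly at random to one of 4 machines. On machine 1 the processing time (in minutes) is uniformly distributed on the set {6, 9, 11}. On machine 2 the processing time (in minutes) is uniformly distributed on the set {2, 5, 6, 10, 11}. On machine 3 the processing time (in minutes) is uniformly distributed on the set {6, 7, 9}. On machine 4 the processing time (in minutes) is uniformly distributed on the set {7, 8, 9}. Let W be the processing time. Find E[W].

77/10

E[W | machine 1] = (6+9+11)/3 = 26/3.
E[W | machine 2] = (2+5+6+10+11)/5 = 34/5.
E[W | machine 3] = (6+7+9)/3 = 22/3.
E[W | machine 4] = (7+8+9)/3 = 8.
By the law of total expectation,
E[W] = (1/4)·(26/3) + (1/4)·(34/5) + (1/4)·(22/3) + (1/4)·(8) = 77/10.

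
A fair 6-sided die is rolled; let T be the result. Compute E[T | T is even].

Given T is even, T is equally likely to be any of {2, 4, 6}.
E[T | T is even] = (2 + 4 + 6) / 3 = 4.

4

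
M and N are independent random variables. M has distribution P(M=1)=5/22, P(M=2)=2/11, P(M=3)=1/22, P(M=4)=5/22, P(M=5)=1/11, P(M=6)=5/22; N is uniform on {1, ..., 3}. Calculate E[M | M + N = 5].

P(M + N = 5) = 5/33.
Summing M·P(x,y) over outcomes with M + N = 5 gives 31/66.
E[M | M + N = 5] = (31/66) / (5/33) = 31/10.

31/10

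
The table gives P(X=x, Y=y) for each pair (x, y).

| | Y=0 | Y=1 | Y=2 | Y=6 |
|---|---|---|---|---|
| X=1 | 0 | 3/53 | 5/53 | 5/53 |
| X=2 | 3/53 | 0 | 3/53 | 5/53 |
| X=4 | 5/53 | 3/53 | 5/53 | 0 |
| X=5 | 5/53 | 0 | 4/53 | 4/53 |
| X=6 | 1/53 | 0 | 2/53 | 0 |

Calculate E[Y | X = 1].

P(X = 1) = 13/53.
Σ Y·P over the event = 1·(3/53) + 2·(5/53) + 6·(5/53) = 43/53.
E[Y | X = 1] = (43/53) / (13/53) = 43/13.

43/13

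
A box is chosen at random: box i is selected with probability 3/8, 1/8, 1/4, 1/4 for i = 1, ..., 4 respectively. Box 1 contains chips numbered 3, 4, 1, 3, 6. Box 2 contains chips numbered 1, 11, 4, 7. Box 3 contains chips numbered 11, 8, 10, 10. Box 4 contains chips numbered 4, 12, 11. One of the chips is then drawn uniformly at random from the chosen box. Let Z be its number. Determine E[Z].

1069/160

E[Z | box 1] = (3+4+1+3+6)/5 = 17/5.
E[Z | box 2] = (1+11+4+7)/4 = 23/4.
E[Z | box 3] = (11+8+10+10)/4 = 39/4.
E[Z | box 4] = (4+12+11)/3 = 9.
By the law of total expectation,
E[Z] = (3/8)·(17/5) + (1/8)·(23/4) + (1/4)·(39/4) + (1/4)·(9) = 1069/160.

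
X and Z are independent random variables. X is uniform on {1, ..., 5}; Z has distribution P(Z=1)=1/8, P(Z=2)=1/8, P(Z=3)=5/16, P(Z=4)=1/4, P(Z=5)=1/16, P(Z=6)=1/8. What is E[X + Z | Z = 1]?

P(Z = 1) = 1/8.
Summing (X+Z)·P(x,y) over outcomes with Z = 1 gives 1/2.
E[X + Z | Z = 1] = (1/2) / (1/8) = 4.

4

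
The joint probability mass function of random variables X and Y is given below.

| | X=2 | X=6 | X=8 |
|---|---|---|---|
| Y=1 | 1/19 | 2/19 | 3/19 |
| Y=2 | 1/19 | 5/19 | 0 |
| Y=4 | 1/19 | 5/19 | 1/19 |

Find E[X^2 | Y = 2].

92/3

P(Y = 2) = 6/19.
Σ X^2·P over the event = 4·(1/19) + 36·(5/19) = 184/19.
E[X^2 | Y = 2] = (184/19) / (6/19) = 92/3.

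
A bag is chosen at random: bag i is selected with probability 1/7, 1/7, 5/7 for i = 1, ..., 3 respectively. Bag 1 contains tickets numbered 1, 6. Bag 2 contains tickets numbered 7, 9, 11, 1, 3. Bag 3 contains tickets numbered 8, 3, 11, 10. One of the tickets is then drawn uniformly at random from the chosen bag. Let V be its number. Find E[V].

71/10

E[V | bag 1] = (1+6)/2 = 7/2.
E[V | bag 2] = (7+9+11+1+3)/5 = 31/5.
E[V | bag 3] = (8+3+11+10)/4 = 8.
E[V] = (1/7)·(7/2) + (1/7)·(31/5) + (5/7)·(8) = 71/10.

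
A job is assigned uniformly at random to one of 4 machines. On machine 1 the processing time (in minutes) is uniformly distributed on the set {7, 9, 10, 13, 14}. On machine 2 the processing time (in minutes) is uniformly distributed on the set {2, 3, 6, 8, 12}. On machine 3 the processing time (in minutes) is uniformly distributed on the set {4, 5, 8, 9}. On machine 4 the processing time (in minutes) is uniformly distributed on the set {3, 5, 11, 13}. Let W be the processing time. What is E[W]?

313/40

E[W | machine 1] = (7+9+10+13+14)/5 = 53/5.
E[W | machine 2] = (2+3+6+8+12)/5 = 31/5.
E[W | machine 3] = (4+5+8+9)/4 = 13/2.
E[W | machine 4] = (3+5+11+13)/4 = 8.
E[W] = (1/4)·(53/5) + (1/4)·(31/5) + (1/4)·(13/2) + (1/4)·(8) = 313/40.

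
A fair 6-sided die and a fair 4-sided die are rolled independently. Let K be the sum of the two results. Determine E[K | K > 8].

P(K > 8) = 1/8.
Σ over the event: 9·1/12 + 10·1/24 = 7/6.
E[K | K > 8] = (7/6) / (1/8) = 28/3.

28/3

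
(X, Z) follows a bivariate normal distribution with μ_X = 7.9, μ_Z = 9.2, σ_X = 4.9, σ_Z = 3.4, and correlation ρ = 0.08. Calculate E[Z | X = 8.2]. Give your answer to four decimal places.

E[Z | X=x] = μ_Z + ρ(σ_Z/σ_X)(x − μ_X) for jointly normal variables.
E[Z | X=8.2] = 9.2 + (0.08)·(3.4/4.9)·(8.2 − (7.9)) = 9.2 + (0.05551)·(0.3) = 9.2167.

9.2167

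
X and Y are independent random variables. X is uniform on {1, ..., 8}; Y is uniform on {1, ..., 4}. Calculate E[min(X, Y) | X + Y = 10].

3

P(X + Y = 10) = 3/32.
Summing min(X,Y)·P(x,y) over outcomes with X + Y = 10 gives 9/32.
E[min(X, Y) | X + Y = 10] = (9/32) / (3/32) = 3.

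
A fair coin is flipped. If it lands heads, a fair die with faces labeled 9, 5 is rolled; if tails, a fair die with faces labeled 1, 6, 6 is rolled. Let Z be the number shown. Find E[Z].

E[Z | heads] = (9+5)/2 = 7.
E[Z | tails] = (1+6+6)/3 = 13/3.
E[Z] = (1/2)·(7) + (1/2)·(13/3) = 17/3.

17/3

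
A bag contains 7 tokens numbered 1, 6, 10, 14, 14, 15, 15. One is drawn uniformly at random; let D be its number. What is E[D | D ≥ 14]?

29/2

P(D ≥ 14) = 4/7.
Σ over the event: 14·2/7 + 15·2/7 = 58/7.
E[D | D ≥ 14] = (58/7) / (4/7) = 29/2.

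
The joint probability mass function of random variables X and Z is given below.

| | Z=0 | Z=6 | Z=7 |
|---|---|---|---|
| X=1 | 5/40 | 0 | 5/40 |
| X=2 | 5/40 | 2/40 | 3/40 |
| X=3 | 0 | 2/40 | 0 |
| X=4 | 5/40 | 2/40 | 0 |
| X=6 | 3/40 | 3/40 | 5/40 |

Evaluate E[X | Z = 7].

41/13

P(Z = 7) = 13/40.
Summing X·P(X=x,Z=y) over the conditioning event gives 41/40.
E[X | Z = 7] = (41/40) / (13/40) = 41/13.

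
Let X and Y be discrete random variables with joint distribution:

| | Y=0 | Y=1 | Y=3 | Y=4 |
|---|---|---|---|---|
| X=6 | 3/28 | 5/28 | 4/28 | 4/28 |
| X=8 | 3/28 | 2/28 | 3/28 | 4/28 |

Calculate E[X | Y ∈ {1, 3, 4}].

75/11

P(Y ∈ {1, 3, 4}) = 11/14.
Σ X·P over the event = 6·(5/28) + 6·(4/28) + 6·(4/28) + 8·(2/28) + 8·(3/28) + 8·(4/28) = 75/14.
E[X | Y ∈ {1, 3, 4}] = (75/14) / (11/14) = 75/11.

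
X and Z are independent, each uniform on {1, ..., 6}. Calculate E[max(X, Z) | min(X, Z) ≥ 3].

41/8

P(min(X, Z) ≥ 3) = 4/9.
Summing max(X,Z)·P(x,y) over outcomes with min(X, Z) ≥ 3 gives 41/18.
E[max(X, Z) | min(X, Z) ≥ 3] = (41/18) / (4/9) = 41/8.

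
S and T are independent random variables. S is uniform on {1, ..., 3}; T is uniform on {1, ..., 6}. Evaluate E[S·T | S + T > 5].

P(S + T > 5) = 1/2.
Summing ST·P(x,y) over outcomes with S + T > 5 gives 95/18.
E[S·T | S + T > 5] = (95/18) / (1/2) = 95/9.

95/9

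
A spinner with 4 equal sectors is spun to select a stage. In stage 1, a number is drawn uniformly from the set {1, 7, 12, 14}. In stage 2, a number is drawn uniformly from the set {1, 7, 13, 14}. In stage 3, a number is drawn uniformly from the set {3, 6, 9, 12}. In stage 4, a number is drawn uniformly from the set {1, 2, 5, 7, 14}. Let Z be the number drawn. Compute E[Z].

E[Z | stage 1] = (1+7+12+14)/4 = 17/2.
E[Z | stage 2] = (1+7+13+14)/4 = 35/4.
E[Z | stage 3] = (3+6+9+12)/4 = 15/2.
E[Z | stage 4] = (1+2+5+7+14)/5 = 29/5.
E[Z] = (1/4)·(17/2) + (1/4)·(35/4) + (1/4)·(15/2) + (1/4)·(29/5) = 611/80.

611/80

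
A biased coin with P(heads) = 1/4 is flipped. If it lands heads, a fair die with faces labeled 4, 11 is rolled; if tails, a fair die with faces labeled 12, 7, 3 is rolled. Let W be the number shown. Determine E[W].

E[W | heads] = (4+11)/2 = 15/2.
E[W | tails] = (12+7+3)/3 = 22/3.
By the law of total expectation,
E[W] = (1/4)·(15/2) + (3/4)·(22/3) = 59/8.

59/8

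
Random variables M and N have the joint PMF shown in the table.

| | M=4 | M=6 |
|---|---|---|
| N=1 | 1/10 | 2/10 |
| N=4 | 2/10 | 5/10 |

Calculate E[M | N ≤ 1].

16/3

P(N ≤ 1) = 3/10.
Σ M·P over the event = 4·(1/10) + 6·(2/10) = 8/5.
E[M | N ≤ 1] = (8/5) / (3/10) = 16/3.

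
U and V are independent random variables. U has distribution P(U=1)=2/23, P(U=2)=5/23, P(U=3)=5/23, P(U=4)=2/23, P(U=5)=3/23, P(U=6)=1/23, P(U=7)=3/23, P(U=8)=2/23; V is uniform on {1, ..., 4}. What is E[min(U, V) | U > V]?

122/57

P(U > V) = 57/92.
Summing min(U,V)·P(x,y) over outcomes with U > V gives 61/46.
E[min(U, V) | U > V] = (61/46) / (57/92) = 122/57.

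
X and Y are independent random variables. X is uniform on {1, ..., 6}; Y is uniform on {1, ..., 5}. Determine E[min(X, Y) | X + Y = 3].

Outcomes with X + Y = 3: (1,2), (2,1), each with probability 1/30.
E[min(X, Y) | X + Y = 3] = (1 + 1) / 2 = 1.

1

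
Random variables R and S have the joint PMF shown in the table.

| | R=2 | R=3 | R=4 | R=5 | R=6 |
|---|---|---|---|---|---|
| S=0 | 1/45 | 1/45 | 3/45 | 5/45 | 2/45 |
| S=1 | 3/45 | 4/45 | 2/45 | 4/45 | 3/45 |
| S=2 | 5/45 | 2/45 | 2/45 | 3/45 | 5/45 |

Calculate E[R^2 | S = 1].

P(S = 1) = 16/45.
Σ R^2·P over the event = 4·(3/45) + 9·(4/45) + 16·(2/45) + 25·(4/45) + 36·(3/45) = 32/5.
E[R^2 | S = 1] = (32/5) / (16/45) = 18.

18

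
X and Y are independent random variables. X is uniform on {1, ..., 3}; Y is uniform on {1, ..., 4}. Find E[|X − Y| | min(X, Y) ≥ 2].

Outcomes with min(X, Y) ≥ 2: (2,2), (2,3), (2,4), (3,2), (3,3), (3,4), each with probability 1/12.
E[|X − Y| | min(X, Y) ≥ 2] = (0 + 1 + 2 + 1 + 0 + 1) / 6 = 5/6.

5/6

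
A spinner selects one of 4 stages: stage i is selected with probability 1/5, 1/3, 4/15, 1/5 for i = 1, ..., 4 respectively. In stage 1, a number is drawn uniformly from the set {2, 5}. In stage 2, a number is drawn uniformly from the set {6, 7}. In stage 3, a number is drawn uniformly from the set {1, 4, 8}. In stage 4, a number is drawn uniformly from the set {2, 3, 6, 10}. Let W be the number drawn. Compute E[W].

913/180

E[W | stage 1] = (2+5)/2 = 7/2.
E[W | stage 2] = (6+7)/2 = 13/2.
E[W | stage 3] = (1+4+8)/3 = 13/3.
E[W | stage 4] = (2+3+6+10)/4 = 21/4.
E[W] = (1/5)·(7/2) + (1/3)·(13/2) + (4/15)·(13/3) + (1/5)·(21/4) = 913/180.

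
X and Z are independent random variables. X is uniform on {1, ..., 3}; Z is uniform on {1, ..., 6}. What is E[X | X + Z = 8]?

5/2

Outcomes with X + Z = 8: (2,6), (3,5), each with probability 1/18.
E[X | X + Z = 8] = (2 + 3) / 2 = 5/2.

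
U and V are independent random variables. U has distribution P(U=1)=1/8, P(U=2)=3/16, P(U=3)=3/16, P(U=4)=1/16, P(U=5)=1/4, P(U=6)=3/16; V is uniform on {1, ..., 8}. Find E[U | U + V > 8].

P(U + V > 8) = 59/128.
Summing U·P(x,y) over outcomes with U + V > 8 gives 265/128.
E[U | U + V > 8] = (265/128) / (59/128) = 265/59.

265/59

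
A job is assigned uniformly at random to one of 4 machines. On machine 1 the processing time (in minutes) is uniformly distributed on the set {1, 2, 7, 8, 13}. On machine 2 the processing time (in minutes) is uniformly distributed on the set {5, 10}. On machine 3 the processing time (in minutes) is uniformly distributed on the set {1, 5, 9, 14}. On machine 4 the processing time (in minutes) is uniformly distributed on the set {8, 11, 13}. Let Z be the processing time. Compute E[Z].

E[Z | machine 1] = (1+2+7+8+13)/5 = 31/5.
E[Z | machine 2] = (5+10)/2 = 15/2.
E[Z | machine 3] = (1+5+9+14)/4 = 29/4.
E[Z | machine 4] = (8+11+13)/3 = 32/3.
E[Z] = (1/4)·(31/5) + (1/4)·(15/2) + (1/4)·(29/4) + (1/4)·(32/3) = 1897/240.

1897/240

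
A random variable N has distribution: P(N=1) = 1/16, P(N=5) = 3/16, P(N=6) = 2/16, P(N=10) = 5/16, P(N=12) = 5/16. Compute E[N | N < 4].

P(N < 4) = 1/16.
Σ over the event: 1·1/16 = 1/16.
E[N | N < 4] = (1/16) / (1/16) = 1.

1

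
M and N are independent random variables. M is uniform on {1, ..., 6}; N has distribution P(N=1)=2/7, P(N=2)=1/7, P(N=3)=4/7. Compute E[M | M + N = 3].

5/3

P(M + N = 3) = 1/14.
Summing M·P(x,y) over outcomes with M + N = 3 gives 5/42.
E[M | M + N = 3] = (5/42) / (1/14) = 5/3.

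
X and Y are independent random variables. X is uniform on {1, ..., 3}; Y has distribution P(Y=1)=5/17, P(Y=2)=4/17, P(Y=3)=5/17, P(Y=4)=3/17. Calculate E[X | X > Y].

37/14

P(X > Y) = 14/51.
Summing X·P(x,y) over outcomes with X > Y gives 37/51.
E[X | X > Y] = (37/51) / (14/51) = 37/14.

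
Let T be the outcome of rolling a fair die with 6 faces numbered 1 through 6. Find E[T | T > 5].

6

Given T > 5, T is equally likely to be any of {6}.
E[T | T > 5] = (6) / 1 = 6.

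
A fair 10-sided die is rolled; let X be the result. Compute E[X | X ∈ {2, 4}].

3

P(X ∈ {2, 4}) = 1/5.
Σ over the event: 2·1/10 + 4·1/10 = 3/5.
E[X | X ∈ {2, 4}] = (3/5) / (1/5) = 3.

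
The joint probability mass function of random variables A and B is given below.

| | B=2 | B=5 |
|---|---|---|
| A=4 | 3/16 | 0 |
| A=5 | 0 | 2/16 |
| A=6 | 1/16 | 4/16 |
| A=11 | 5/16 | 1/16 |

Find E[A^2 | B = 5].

P(B = 5) = 7/16.
Σ A^2·P over the event = 25·(2/16) + 36·(4/16) + 121·(1/16) = 315/16.
E[A^2 | B = 5] = (315/16) / (7/16) = 45.

45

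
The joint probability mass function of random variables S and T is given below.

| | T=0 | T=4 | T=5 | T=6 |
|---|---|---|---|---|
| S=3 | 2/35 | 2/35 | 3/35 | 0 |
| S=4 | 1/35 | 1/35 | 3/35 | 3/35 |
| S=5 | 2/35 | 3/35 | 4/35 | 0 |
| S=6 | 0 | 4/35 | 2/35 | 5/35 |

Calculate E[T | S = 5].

32/9

P(S = 5) = 9/35.
Σ T·P over the event = 0·(2/35) + 4·(3/35) + 5·(4/35) = 32/35.
E[T | S = 5] = (32/35) / (9/35) = 32/9.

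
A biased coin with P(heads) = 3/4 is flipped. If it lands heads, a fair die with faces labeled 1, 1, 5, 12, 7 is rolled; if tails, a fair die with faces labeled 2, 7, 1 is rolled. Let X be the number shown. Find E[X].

71/15

E[X | heads] = (1+1+5+12+7)/5 = 26/5.
E[X | tails] = (2+7+1)/3 = 10/3.
By the law of total expectation,
E[X] = (3/4)·(26/5) + (1/4)·(10/3) = 71/15.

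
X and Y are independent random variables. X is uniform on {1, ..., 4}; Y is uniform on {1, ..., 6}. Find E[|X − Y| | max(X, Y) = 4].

Outcomes with max(X, Y) = 4: (1,4), (2,4), (3,4), (4,1), (4,2), (4,3), (4,4), each with probability 1/24.
E[|X − Y| | max(X, Y) = 4] = (3 + 2 + 1 + 3 + 2 + 1 + 0) / 7 = 12/7.

12/7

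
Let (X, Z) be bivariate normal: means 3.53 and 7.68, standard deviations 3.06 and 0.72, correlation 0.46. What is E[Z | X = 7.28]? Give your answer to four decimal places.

E[Z | X=x] = μ_Z + ρ(σ_Z/σ_X)(x − μ_X) for jointly normal variables.
E[Z | X=7.28] = 7.68 + (0.46)·(0.72/3.06)·(7.28 − (3.53)) = 7.68 + (0.10824)·(3.75) = 8.0859.

8.0859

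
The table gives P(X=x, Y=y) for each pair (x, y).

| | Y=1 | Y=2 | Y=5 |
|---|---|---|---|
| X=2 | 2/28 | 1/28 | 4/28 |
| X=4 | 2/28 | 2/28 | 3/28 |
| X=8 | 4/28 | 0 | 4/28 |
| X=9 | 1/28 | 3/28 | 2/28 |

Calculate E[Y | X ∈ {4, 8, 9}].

P(X ∈ {4, 8, 9}) = 3/4.
Σ Y·P over the event = 1·(2/28) + 2·(2/28) + 5·(3/28) + 1·(4/28) + 5·(4/28) + 1·(1/28) + 2·(3/28) + 5·(2/28) = 31/14.
E[Y | X ∈ {4, 8, 9}] = (31/14) / (3/4) = 62/21.

62/21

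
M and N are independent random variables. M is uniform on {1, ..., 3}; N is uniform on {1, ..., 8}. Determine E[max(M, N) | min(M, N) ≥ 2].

71/14

P(min(M, N) ≥ 2) = 7/12.
Summing max(M,N)·P(x,y) over outcomes with min(M, N) ≥ 2 gives 71/24.
E[max(M, N) | min(M, N) ≥ 2] = (71/24) / (7/12) = 71/14.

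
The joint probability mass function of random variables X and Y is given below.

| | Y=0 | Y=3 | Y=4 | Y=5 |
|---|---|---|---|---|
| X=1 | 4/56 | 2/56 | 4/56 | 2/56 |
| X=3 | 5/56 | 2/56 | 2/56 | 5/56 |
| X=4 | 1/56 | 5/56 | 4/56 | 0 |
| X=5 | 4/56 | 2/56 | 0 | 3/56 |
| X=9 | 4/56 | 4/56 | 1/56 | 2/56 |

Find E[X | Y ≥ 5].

25/6

P(Y ≥ 5) = 3/14.
Σ X·P over the event = 1·(2/56) + 3·(5/56) + 5·(3/56) + 9·(2/56) = 25/28.
E[X | Y ≥ 5] = (25/28) / (3/14) = 25/6.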